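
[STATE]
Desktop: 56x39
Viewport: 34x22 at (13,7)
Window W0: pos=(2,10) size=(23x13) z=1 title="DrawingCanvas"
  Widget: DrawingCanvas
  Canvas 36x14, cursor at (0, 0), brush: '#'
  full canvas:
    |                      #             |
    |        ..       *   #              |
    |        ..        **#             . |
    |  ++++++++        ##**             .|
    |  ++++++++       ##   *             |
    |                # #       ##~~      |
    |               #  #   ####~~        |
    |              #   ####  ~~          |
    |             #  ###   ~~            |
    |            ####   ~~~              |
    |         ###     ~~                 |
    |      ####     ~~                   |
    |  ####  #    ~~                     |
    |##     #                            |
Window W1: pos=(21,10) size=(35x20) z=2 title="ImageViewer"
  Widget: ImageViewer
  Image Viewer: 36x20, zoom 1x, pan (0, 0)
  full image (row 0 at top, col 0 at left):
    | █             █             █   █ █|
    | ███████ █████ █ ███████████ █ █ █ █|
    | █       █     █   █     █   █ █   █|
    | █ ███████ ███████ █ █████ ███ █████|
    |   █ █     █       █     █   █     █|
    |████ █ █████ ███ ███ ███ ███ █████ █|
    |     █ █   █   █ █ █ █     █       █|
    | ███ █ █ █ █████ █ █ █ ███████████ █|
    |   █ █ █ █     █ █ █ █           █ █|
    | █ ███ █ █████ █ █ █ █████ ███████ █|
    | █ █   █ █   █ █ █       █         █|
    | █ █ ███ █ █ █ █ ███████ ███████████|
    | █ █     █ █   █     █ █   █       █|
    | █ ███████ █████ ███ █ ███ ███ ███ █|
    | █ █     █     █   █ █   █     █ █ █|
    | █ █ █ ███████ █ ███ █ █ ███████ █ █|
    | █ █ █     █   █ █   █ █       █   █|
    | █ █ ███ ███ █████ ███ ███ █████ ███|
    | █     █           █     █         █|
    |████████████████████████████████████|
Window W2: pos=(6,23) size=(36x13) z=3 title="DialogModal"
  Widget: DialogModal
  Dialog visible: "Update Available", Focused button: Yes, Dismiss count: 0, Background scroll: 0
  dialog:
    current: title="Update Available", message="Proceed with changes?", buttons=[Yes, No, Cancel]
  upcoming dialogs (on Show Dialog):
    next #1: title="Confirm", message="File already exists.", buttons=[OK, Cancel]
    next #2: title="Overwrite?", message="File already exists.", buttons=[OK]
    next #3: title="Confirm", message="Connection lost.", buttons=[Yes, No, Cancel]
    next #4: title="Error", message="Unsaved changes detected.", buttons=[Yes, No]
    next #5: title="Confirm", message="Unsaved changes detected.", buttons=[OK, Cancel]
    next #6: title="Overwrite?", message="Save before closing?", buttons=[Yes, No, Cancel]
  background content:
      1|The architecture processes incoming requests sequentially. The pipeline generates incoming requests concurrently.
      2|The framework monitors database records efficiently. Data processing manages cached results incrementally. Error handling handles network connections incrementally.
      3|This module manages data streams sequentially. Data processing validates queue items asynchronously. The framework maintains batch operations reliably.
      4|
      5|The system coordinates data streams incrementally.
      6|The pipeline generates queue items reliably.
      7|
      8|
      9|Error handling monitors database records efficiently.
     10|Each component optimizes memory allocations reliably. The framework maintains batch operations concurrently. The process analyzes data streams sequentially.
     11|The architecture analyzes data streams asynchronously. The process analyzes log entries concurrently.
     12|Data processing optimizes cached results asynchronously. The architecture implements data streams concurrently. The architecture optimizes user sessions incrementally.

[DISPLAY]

                                  
                                  
                                  
━━━━━━━━┏━━━━━━━━━━━━━━━━━━━━━━━━━
nvas    ┃ ImageViewer             
────────┠─────────────────────────
        ┃ █             █         
       *┃ ███████ █████ █ ████████
        ┃ █       █     █   █     
        ┃ █ ███████ ███████ █ ████
       #┃   █ █     █       █     
      # ┃████ █ █████ ███ ███ ███ 
     #  ┃     █ █   █   █ █ █ █   
    #   ┃ ███ █ █ █ █████ █ █ █ ██
   #  ##┃   █ █ █ █     █ █ █ █   
━━━━━━━━┃ █ ███ █ █████ █ █ █ ████
━━━━━━━━━━━━━━━━━━━━━━━━━━━━┓     
gModal                      ┃████ 
────────────────────────────┨ █ █ 
chitecture processes incomin┃ █ ██
amework monitors database re┃ █   
──────────────────────┐ams s┃ █ █ 


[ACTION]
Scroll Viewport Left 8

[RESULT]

                                  
                                  
                                  
━━━━━━━━━━━━━━━━┏━━━━━━━━━━━━━━━━━
rawingCanvas    ┃ ImageViewer     
────────────────┠─────────────────
                ┃ █             █ 
      ..       *┃ ███████ █████ █ 
      ..        ┃ █       █     █ 
++++++++        ┃ █ ███████ ██████
++++++++       #┃   █ █     █     
              # ┃████ █ █████ ███ 
             #  ┃     █ █   █   █ 
            #   ┃ ███ █ █ █ █████ 
           #  ##┃   █ █ █ █     █ 
━━━━━━━━━━━━━━━━┃ █ ███ █ █████ █ 
 ┏━━━━━━━━━━━━━━━━━━━━━━━━━━━━━━━━
 ┃ DialogModal                    
 ┠────────────────────────────────
 ┃The architecture processes incom
 ┃The framework monitors database 
 ┃This┌───────────────────────┐ams


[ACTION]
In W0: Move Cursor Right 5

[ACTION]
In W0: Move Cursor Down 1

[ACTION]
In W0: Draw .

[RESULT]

                                  
                                  
                                  
━━━━━━━━━━━━━━━━┏━━━━━━━━━━━━━━━━━
rawingCanvas    ┃ ImageViewer     
────────────────┠─────────────────
                ┃ █             █ 
   .  ..       *┃ ███████ █████ █ 
      ..        ┃ █       █     █ 
++++++++        ┃ █ ███████ ██████
++++++++       #┃   █ █     █     
              # ┃████ █ █████ ███ 
             #  ┃     █ █   █   █ 
            #   ┃ ███ █ █ █ █████ 
           #  ##┃   █ █ █ █     █ 
━━━━━━━━━━━━━━━━┃ █ ███ █ █████ █ 
 ┏━━━━━━━━━━━━━━━━━━━━━━━━━━━━━━━━
 ┃ DialogModal                    
 ┠────────────────────────────────
 ┃The architecture processes incom
 ┃The framework monitors database 
 ┃This┌───────────────────────┐ams


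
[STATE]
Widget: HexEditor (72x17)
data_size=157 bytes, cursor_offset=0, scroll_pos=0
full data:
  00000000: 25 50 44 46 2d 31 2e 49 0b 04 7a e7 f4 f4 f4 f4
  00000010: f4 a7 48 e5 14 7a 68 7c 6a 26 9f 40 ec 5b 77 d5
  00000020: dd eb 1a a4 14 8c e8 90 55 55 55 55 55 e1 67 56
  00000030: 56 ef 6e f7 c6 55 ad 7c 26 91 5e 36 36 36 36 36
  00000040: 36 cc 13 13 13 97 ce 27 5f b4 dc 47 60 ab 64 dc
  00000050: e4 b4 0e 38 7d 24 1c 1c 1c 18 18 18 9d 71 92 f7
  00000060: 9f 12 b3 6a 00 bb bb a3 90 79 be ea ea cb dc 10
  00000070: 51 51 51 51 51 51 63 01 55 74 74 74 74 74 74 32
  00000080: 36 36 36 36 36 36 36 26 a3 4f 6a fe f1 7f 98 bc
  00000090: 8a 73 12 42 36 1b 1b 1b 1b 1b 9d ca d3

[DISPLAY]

00000000  25 50 44 46 2d 31 2e 49  0b 04 7a e7 f4 f4 f4 f4  |%PDF-1.I..z
00000010  f4 a7 48 e5 14 7a 68 7c  6a 26 9f 40 ec 5b 77 d5  |..H..zh|j&.
00000020  dd eb 1a a4 14 8c e8 90  55 55 55 55 55 e1 67 56  |........UUU
00000030  56 ef 6e f7 c6 55 ad 7c  26 91 5e 36 36 36 36 36  |V.n..U.|&.^
00000040  36 cc 13 13 13 97 ce 27  5f b4 dc 47 60 ab 64 dc  |6......'_..
00000050  e4 b4 0e 38 7d 24 1c 1c  1c 18 18 18 9d 71 92 f7  |...8}$.....
00000060  9f 12 b3 6a 00 bb bb a3  90 79 be ea ea cb dc 10  |...j.....y.
00000070  51 51 51 51 51 51 63 01  55 74 74 74 74 74 74 32  |QQQQQQc.Utt
00000080  36 36 36 36 36 36 36 26  a3 4f 6a fe f1 7f 98 bc  |6666666&.Oj
00000090  8a 73 12 42 36 1b 1b 1b  1b 1b 9d ca d3           |.s.B6......
                                                                        
                                                                        
                                                                        
                                                                        
                                                                        
                                                                        
                                                                        


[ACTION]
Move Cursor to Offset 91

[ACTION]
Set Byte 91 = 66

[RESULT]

00000000  25 50 44 46 2d 31 2e 49  0b 04 7a e7 f4 f4 f4 f4  |%PDF-1.I..z
00000010  f4 a7 48 e5 14 7a 68 7c  6a 26 9f 40 ec 5b 77 d5  |..H..zh|j&.
00000020  dd eb 1a a4 14 8c e8 90  55 55 55 55 55 e1 67 56  |........UUU
00000030  56 ef 6e f7 c6 55 ad 7c  26 91 5e 36 36 36 36 36  |V.n..U.|&.^
00000040  36 cc 13 13 13 97 ce 27  5f b4 dc 47 60 ab 64 dc  |6......'_..
00000050  e4 b4 0e 38 7d 24 1c 1c  1c 18 18 66 9d 71 92 f7  |...8}$.....
00000060  9f 12 b3 6a 00 bb bb a3  90 79 be ea ea cb dc 10  |...j.....y.
00000070  51 51 51 51 51 51 63 01  55 74 74 74 74 74 74 32  |QQQQQQc.Utt
00000080  36 36 36 36 36 36 36 26  a3 4f 6a fe f1 7f 98 bc  |6666666&.Oj
00000090  8a 73 12 42 36 1b 1b 1b  1b 1b 9d ca d3           |.s.B6......
                                                                        
                                                                        
                                                                        
                                                                        
                                                                        
                                                                        
                                                                        


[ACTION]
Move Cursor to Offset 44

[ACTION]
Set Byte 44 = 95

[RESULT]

00000000  25 50 44 46 2d 31 2e 49  0b 04 7a e7 f4 f4 f4 f4  |%PDF-1.I..z
00000010  f4 a7 48 e5 14 7a 68 7c  6a 26 9f 40 ec 5b 77 d5  |..H..zh|j&.
00000020  dd eb 1a a4 14 8c e8 90  55 55 55 55 95 e1 67 56  |........UUU
00000030  56 ef 6e f7 c6 55 ad 7c  26 91 5e 36 36 36 36 36  |V.n..U.|&.^
00000040  36 cc 13 13 13 97 ce 27  5f b4 dc 47 60 ab 64 dc  |6......'_..
00000050  e4 b4 0e 38 7d 24 1c 1c  1c 18 18 66 9d 71 92 f7  |...8}$.....
00000060  9f 12 b3 6a 00 bb bb a3  90 79 be ea ea cb dc 10  |...j.....y.
00000070  51 51 51 51 51 51 63 01  55 74 74 74 74 74 74 32  |QQQQQQc.Utt
00000080  36 36 36 36 36 36 36 26  a3 4f 6a fe f1 7f 98 bc  |6666666&.Oj
00000090  8a 73 12 42 36 1b 1b 1b  1b 1b 9d ca d3           |.s.B6......
                                                                        
                                                                        
                                                                        
                                                                        
                                                                        
                                                                        
                                                                        


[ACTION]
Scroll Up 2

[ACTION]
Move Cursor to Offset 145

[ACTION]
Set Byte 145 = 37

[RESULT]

00000000  25 50 44 46 2d 31 2e 49  0b 04 7a e7 f4 f4 f4 f4  |%PDF-1.I..z
00000010  f4 a7 48 e5 14 7a 68 7c  6a 26 9f 40 ec 5b 77 d5  |..H..zh|j&.
00000020  dd eb 1a a4 14 8c e8 90  55 55 55 55 95 e1 67 56  |........UUU
00000030  56 ef 6e f7 c6 55 ad 7c  26 91 5e 36 36 36 36 36  |V.n..U.|&.^
00000040  36 cc 13 13 13 97 ce 27  5f b4 dc 47 60 ab 64 dc  |6......'_..
00000050  e4 b4 0e 38 7d 24 1c 1c  1c 18 18 66 9d 71 92 f7  |...8}$.....
00000060  9f 12 b3 6a 00 bb bb a3  90 79 be ea ea cb dc 10  |...j.....y.
00000070  51 51 51 51 51 51 63 01  55 74 74 74 74 74 74 32  |QQQQQQc.Utt
00000080  36 36 36 36 36 36 36 26  a3 4f 6a fe f1 7f 98 bc  |6666666&.Oj
00000090  8a 37 12 42 36 1b 1b 1b  1b 1b 9d ca d3           |.7.B6......
                                                                        
                                                                        
                                                                        
                                                                        
                                                                        
                                                                        
                                                                        


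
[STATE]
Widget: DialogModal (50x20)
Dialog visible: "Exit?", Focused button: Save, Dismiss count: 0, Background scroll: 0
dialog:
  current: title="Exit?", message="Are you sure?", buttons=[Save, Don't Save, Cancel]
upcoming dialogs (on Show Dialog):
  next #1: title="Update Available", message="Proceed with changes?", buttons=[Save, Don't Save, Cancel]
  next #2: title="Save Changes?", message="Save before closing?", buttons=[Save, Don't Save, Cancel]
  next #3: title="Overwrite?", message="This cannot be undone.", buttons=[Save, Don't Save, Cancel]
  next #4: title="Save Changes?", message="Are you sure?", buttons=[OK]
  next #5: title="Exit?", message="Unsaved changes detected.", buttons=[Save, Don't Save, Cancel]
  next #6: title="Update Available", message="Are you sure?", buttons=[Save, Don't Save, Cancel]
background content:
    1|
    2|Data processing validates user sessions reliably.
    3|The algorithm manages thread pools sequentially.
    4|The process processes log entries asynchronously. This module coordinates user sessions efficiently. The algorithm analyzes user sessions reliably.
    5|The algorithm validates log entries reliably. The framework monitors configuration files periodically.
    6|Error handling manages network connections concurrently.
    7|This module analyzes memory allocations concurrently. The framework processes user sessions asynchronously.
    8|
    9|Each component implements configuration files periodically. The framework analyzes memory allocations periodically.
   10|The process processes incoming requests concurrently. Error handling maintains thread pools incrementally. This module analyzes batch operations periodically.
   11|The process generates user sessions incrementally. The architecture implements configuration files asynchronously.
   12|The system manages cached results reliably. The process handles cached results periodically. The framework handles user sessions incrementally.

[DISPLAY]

                                                  
Data processing validates user sessions reliably. 
The algorithm manages thread pools sequentially.  
The process processes log entries asynchronously. 
The algorithm validates log entries reliably. The 
Error handling manages network connections concurr
This module analyzes memory allocations concurrent
         ┌──────────────────────────────┐         
Each comp│            Exit?             │iles peri
The proce│        Are you sure?         │oncurrent
The proce│ [Save]  Don't Save   Cancel  │mentally.
The syste└──────────────────────────────┘y. The pr
                                                  
                                                  
                                                  
                                                  
                                                  
                                                  
                                                  
                                                  


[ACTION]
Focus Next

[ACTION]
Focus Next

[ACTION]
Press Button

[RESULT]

                                                  
Data processing validates user sessions reliably. 
The algorithm manages thread pools sequentially.  
The process processes log entries asynchronously. 
The algorithm validates log entries reliably. The 
Error handling manages network connections concurr
This module analyzes memory allocations concurrent
                                                  
Each component implements configuration files peri
The process processes incoming requests concurrent
The process generates user sessions incrementally.
The system manages cached results reliably. The pr
                                                  
                                                  
                                                  
                                                  
                                                  
                                                  
                                                  
                                                  


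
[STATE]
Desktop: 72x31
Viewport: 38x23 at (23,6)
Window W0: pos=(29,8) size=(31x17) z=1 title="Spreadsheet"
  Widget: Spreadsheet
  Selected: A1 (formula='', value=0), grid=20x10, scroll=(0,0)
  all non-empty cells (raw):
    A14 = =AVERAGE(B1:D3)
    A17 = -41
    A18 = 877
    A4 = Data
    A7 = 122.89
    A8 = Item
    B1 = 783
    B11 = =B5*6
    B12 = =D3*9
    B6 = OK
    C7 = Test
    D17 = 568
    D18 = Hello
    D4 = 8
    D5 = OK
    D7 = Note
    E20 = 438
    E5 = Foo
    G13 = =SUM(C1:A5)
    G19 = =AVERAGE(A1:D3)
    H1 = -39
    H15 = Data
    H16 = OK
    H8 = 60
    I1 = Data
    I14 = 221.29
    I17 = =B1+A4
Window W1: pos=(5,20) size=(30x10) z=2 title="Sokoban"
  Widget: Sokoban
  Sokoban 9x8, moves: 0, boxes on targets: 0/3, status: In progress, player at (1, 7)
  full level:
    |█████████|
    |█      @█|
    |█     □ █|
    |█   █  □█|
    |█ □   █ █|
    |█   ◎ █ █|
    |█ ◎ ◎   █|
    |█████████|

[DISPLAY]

                                      
                                      
      ┏━━━━━━━━━━━━━━━━━━━━━━━━━━━━━┓ 
      ┃ Spreadsheet                 ┃ 
      ┠─────────────────────────────┨ 
      ┃A1:                          ┃ 
      ┃       A       B       C     ┃ 
      ┃-----------------------------┃ 
      ┃  1      [0]     783       0 ┃ 
      ┃  2        0       0       0 ┃ 
      ┃  3        0       0       0 ┃ 
      ┃  4 Data           0       0 ┃ 
      ┃  5        0       0       0O┃ 
      ┃  6        0OK             0 ┃ 
━━━━━━━━━━━┓ 122.89       0Test    N┃ 
           ┃tem           0       0 ┃ 
───────────┨      0       0       0 ┃ 
           ┃      0       0       0 ┃ 
           ┃━━━━━━━━━━━━━━━━━━━━━━━━┛ 
           ┃                          
           ┃                          
           ┃                          
           ┃                          


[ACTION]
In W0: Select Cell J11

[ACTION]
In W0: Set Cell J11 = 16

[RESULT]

                                      
                                      
      ┏━━━━━━━━━━━━━━━━━━━━━━━━━━━━━┓ 
      ┃ Spreadsheet                 ┃ 
      ┠─────────────────────────────┨ 
      ┃J11: 16                      ┃ 
      ┃       A       B       C     ┃ 
      ┃-----------------------------┃ 
      ┃  1        0     783       0 ┃ 
      ┃  2        0       0       0 ┃ 
      ┃  3        0       0       0 ┃ 
      ┃  4 Data           0       0 ┃ 
      ┃  5        0       0       0O┃ 
      ┃  6        0OK             0 ┃ 
━━━━━━━━━━━┓ 122.89       0Test    N┃ 
           ┃tem           0       0 ┃ 
───────────┨      0       0       0 ┃ 
           ┃      0       0       0 ┃ 
           ┃━━━━━━━━━━━━━━━━━━━━━━━━┛ 
           ┃                          
           ┃                          
           ┃                          
           ┃                          


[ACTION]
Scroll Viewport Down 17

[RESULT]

      ┏━━━━━━━━━━━━━━━━━━━━━━━━━━━━━┓ 
      ┃ Spreadsheet                 ┃ 
      ┠─────────────────────────────┨ 
      ┃J11: 16                      ┃ 
      ┃       A       B       C     ┃ 
      ┃-----------------------------┃ 
      ┃  1        0     783       0 ┃ 
      ┃  2        0       0       0 ┃ 
      ┃  3        0       0       0 ┃ 
      ┃  4 Data           0       0 ┃ 
      ┃  5        0       0       0O┃ 
      ┃  6        0OK             0 ┃ 
━━━━━━━━━━━┓ 122.89       0Test    N┃ 
           ┃tem           0       0 ┃ 
───────────┨      0       0       0 ┃ 
           ┃      0       0       0 ┃ 
           ┃━━━━━━━━━━━━━━━━━━━━━━━━┛ 
           ┃                          
           ┃                          
           ┃                          
           ┃                          
━━━━━━━━━━━┛                          
                                      


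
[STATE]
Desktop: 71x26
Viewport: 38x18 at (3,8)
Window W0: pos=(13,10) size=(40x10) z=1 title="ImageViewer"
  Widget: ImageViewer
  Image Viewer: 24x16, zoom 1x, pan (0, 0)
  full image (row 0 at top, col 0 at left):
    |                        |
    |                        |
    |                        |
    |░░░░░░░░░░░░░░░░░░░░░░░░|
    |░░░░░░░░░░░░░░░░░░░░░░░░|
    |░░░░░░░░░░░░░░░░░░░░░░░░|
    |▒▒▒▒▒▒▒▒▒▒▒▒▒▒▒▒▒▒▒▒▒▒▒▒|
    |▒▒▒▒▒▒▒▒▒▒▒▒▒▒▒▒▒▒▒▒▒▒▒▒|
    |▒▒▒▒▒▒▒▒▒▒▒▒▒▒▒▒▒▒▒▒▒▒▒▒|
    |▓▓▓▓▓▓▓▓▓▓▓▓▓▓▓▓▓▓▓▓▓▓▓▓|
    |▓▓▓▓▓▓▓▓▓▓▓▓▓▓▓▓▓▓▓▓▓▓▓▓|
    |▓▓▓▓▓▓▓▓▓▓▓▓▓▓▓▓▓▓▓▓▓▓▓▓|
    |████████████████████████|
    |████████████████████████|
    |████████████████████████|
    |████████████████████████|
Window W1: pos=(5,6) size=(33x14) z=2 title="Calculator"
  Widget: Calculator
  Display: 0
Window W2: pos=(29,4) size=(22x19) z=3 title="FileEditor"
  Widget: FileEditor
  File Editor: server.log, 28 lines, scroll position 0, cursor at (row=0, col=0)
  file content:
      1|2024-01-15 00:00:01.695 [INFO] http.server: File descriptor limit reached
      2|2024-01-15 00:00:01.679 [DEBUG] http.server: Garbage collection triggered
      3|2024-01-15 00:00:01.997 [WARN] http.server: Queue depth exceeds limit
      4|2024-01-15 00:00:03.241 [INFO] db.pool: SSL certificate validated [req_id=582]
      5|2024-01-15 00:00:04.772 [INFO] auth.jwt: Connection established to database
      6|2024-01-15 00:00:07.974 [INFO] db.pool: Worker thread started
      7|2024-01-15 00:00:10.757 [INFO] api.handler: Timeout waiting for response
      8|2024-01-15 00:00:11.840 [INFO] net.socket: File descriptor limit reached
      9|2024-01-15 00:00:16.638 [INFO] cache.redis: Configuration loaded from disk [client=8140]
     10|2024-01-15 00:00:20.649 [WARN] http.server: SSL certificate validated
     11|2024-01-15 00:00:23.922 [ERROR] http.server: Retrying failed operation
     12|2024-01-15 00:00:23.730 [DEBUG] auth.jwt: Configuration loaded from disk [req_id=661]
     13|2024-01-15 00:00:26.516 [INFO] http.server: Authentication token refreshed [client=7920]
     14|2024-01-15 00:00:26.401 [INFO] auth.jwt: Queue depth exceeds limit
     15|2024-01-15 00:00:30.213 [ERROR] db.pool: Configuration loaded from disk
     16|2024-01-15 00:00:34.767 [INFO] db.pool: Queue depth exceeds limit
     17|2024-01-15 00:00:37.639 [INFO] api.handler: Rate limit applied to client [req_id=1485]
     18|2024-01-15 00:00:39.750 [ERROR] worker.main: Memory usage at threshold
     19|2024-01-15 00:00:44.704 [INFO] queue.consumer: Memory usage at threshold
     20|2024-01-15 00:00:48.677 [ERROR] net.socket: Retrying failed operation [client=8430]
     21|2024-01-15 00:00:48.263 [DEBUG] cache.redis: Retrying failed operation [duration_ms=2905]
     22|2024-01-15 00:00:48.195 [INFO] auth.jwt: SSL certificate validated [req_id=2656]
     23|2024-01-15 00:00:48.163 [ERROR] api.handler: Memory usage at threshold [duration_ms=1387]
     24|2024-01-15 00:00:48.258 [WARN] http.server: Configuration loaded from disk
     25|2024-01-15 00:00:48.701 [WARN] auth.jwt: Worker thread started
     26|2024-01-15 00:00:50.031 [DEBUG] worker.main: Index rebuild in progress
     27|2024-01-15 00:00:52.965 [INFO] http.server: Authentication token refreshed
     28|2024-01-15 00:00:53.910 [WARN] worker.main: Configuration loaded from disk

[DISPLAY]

  ┠───────────────────────┃2024-01-15 
  ┃                       ┃2024-01-15 
  ┃┌───┬───┬───┬───┐      ┃2024-01-15 
  ┃│ 7 │ 8 │ 9 │ ÷ │      ┃2024-01-15 
  ┃├───┼───┼───┼───┤      ┃2024-01-15 
  ┃│ 4 │ 5 │ 6 │ × │      ┃2024-01-15 
  ┃├───┼───┼───┼───┤      ┃2024-01-15 
  ┃│ 1 │ 2 │ 3 │ - │      ┃2024-01-15 
  ┃├───┼───┼───┼───┤      ┃2024-01-15 
  ┃│ 0 │ . │ = │ + │      ┃2024-01-15 
  ┃└───┴───┴───┴───┘      ┃2024-01-15 
  ┗━━━━━━━━━━━━━━━━━━━━━━━┃2024-01-15 
                          ┃2024-01-15 
                          ┃2024-01-15 
                          ┗━━━━━━━━━━━
                                      
                                      
                                      


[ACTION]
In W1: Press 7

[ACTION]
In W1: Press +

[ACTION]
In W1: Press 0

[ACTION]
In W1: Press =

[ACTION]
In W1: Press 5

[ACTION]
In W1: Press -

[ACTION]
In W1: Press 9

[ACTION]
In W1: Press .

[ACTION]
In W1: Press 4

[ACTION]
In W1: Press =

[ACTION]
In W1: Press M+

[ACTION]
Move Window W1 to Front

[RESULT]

  ┠───────────────────────────────┨15 
  ┃                           -4.4┃15 
  ┃┌───┬───┬───┬───┐              ┃15 
  ┃│ 7 │ 8 │ 9 │ ÷ │              ┃15 
  ┃├───┼───┼───┼───┤              ┃15 
  ┃│ 4 │ 5 │ 6 │ × │              ┃15 
  ┃├───┼───┼───┼───┤              ┃15 
  ┃│ 1 │ 2 │ 3 │ - │              ┃15 
  ┃├───┼───┼───┼───┤              ┃15 
  ┃│ 0 │ . │ = │ + │              ┃15 
  ┃└───┴───┴───┴───┘              ┃15 
  ┗━━━━━━━━━━━━━━━━━━━━━━━━━━━━━━━┛15 
                          ┃2024-01-15 
                          ┃2024-01-15 
                          ┗━━━━━━━━━━━
                                      
                                      
                                      


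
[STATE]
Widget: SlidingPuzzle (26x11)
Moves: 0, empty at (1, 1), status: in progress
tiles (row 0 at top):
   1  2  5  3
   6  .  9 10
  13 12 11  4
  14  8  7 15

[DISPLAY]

┌────┬────┬────┬────┐     
│  1 │  2 │  5 │  3 │     
├────┼────┼────┼────┤     
│  6 │    │  9 │ 10 │     
├────┼────┼────┼────┤     
│ 13 │ 12 │ 11 │  4 │     
├────┼────┼────┼────┤     
│ 14 │  8 │  7 │ 15 │     
└────┴────┴────┴────┘     
Moves: 0                  
                          


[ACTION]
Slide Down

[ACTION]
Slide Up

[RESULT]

┌────┬────┬────┬────┐     
│  1 │  2 │  5 │  3 │     
├────┼────┼────┼────┤     
│  6 │    │  9 │ 10 │     
├────┼────┼────┼────┤     
│ 13 │ 12 │ 11 │  4 │     
├────┼────┼────┼────┤     
│ 14 │  8 │  7 │ 15 │     
└────┴────┴────┴────┘     
Moves: 2                  
                          


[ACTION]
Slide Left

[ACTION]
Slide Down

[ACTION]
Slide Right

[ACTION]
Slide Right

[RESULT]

┌────┬────┬────┬────┐     
│    │  1 │  2 │  3 │     
├────┼────┼────┼────┤     
│  6 │  9 │  5 │ 10 │     
├────┼────┼────┼────┤     
│ 13 │ 12 │ 11 │  4 │     
├────┼────┼────┼────┤     
│ 14 │  8 │  7 │ 15 │     
└────┴────┴────┴────┘     
Moves: 6                  
                          


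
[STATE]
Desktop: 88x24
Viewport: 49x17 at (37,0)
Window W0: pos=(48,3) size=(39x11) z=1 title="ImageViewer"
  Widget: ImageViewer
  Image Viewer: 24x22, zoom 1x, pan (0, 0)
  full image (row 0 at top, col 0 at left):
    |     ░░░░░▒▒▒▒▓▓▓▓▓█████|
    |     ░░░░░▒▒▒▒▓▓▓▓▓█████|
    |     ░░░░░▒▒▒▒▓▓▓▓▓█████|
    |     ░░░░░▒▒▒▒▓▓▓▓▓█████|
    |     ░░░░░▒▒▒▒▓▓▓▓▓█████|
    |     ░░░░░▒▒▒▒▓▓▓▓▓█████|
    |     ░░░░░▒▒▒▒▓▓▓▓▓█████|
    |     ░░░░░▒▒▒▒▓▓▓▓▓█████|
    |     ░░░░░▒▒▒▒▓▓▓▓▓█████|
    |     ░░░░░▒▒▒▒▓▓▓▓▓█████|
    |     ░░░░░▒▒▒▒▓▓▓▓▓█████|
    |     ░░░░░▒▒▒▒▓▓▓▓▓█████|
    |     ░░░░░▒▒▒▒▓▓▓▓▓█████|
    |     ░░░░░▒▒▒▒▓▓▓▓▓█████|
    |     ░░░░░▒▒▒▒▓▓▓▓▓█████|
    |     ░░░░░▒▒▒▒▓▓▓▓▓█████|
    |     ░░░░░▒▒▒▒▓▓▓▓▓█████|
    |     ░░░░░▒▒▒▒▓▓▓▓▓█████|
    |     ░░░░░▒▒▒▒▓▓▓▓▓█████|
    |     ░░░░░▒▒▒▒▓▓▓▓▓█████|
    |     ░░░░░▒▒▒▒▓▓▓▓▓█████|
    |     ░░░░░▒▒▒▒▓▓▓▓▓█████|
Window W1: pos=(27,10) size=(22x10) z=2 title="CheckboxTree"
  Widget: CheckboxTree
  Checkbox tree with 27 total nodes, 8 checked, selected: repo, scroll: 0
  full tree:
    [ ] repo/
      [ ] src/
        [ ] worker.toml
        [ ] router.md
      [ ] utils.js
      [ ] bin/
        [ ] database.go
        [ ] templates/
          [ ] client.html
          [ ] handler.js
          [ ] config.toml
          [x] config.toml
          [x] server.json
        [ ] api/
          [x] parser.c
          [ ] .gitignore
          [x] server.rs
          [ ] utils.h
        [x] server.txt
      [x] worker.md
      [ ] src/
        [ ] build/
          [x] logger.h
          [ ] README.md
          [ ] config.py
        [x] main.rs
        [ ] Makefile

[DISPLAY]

                                                 
                                                 
                                                 
           ┏━━━━━━━━━━━━━━━━━━━━━━━━━━━━━━━━━━━━━
           ┃ ImageViewer                         
           ┠─────────────────────────────────────
           ┃     ░░░░░▒▒▒▒▓▓▓▓▓█████             
           ┃     ░░░░░▒▒▒▒▓▓▓▓▓█████             
           ┃     ░░░░░▒▒▒▒▓▓▓▓▓█████             
           ┃     ░░░░░▒▒▒▒▓▓▓▓▓█████             
━━━━━━━━━━━┓     ░░░░░▒▒▒▒▓▓▓▓▓█████             
Tree       ┃     ░░░░░▒▒▒▒▓▓▓▓▓█████             
───────────┨     ░░░░░▒▒▒▒▓▓▓▓▓█████             
/          ┃━━━━━━━━━━━━━━━━━━━━━━━━━━━━━━━━━━━━━
c/         ┃                                     
worker.toml┃                                     
router.md  ┃                                     


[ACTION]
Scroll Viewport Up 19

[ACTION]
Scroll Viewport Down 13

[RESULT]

           ┃     ░░░░░▒▒▒▒▓▓▓▓▓█████             
           ┃     ░░░░░▒▒▒▒▓▓▓▓▓█████             
           ┃     ░░░░░▒▒▒▒▓▓▓▓▓█████             
━━━━━━━━━━━┓     ░░░░░▒▒▒▒▓▓▓▓▓█████             
Tree       ┃     ░░░░░▒▒▒▒▓▓▓▓▓█████             
───────────┨     ░░░░░▒▒▒▒▓▓▓▓▓█████             
/          ┃━━━━━━━━━━━━━━━━━━━━━━━━━━━━━━━━━━━━━
c/         ┃                                     
worker.toml┃                                     
router.md  ┃                                     
ils.js     ┃                                     
n/         ┃                                     
━━━━━━━━━━━┛                                     
                                                 
                                                 
                                                 
                                                 


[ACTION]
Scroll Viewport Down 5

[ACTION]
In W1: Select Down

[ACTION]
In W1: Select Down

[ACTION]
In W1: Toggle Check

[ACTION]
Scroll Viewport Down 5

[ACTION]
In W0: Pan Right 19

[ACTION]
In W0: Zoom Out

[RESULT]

           ┃█████                                
           ┃█████                                
           ┃█████                                
━━━━━━━━━━━┓█████                                
Tree       ┃█████                                
───────────┨█████                                
/          ┃━━━━━━━━━━━━━━━━━━━━━━━━━━━━━━━━━━━━━
c/         ┃                                     
worker.toml┃                                     
router.md  ┃                                     
ils.js     ┃                                     
n/         ┃                                     
━━━━━━━━━━━┛                                     
                                                 
                                                 
                                                 
                                                 


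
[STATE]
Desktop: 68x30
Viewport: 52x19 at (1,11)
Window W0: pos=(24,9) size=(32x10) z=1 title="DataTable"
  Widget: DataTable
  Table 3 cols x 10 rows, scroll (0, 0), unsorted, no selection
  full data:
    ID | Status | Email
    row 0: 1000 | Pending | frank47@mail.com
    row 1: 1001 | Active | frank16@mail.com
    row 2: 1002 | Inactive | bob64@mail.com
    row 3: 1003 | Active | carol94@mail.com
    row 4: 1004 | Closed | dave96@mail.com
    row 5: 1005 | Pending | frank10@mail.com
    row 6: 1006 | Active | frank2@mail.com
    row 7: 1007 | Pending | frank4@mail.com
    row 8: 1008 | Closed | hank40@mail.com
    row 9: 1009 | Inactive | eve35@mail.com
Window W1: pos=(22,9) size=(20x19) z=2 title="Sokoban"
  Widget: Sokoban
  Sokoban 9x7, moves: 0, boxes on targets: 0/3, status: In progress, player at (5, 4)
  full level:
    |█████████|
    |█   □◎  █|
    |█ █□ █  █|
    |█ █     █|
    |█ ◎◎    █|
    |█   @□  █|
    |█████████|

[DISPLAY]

                     ┠──────────────────┨───────────
                     ┃█████████         ┃il         
                     ┃█   □◎  █         ┃───────────
                     ┃█ █□ █  █         ┃nk47@mail.c
                     ┃█ █     █         ┃nk16@mail.c
                     ┃█ ◎◎    █         ┃64@mail.com
                     ┃█   @□  █         ┃ol94@mail.c
                     ┃█████████         ┃━━━━━━━━━━━
                     ┃Moves: 0  0/3     ┃           
                     ┃                  ┃           
                     ┃                  ┃           
                     ┃                  ┃           
                     ┃                  ┃           
                     ┃                  ┃           
                     ┃                  ┃           
                     ┃                  ┃           
                     ┗━━━━━━━━━━━━━━━━━━┛           
                                                    
                                                    


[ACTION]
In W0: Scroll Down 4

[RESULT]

                     ┠──────────────────┨───────────
                     ┃█████████         ┃il         
                     ┃█   □◎  █         ┃───────────
                     ┃█ █□ █  █         ┃e96@mail.co
                     ┃█ █     █         ┃nk10@mail.c
                     ┃█ ◎◎    █         ┃nk2@mail.co
                     ┃█   @□  █         ┃nk4@mail.co
                     ┃█████████         ┃━━━━━━━━━━━
                     ┃Moves: 0  0/3     ┃           
                     ┃                  ┃           
                     ┃                  ┃           
                     ┃                  ┃           
                     ┃                  ┃           
                     ┃                  ┃           
                     ┃                  ┃           
                     ┃                  ┃           
                     ┗━━━━━━━━━━━━━━━━━━┛           
                                                    
                                                    


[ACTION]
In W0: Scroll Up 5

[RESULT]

                     ┠──────────────────┨───────────
                     ┃█████████         ┃il         
                     ┃█   □◎  █         ┃───────────
                     ┃█ █□ █  █         ┃nk47@mail.c
                     ┃█ █     █         ┃nk16@mail.c
                     ┃█ ◎◎    █         ┃64@mail.com
                     ┃█   @□  █         ┃ol94@mail.c
                     ┃█████████         ┃━━━━━━━━━━━
                     ┃Moves: 0  0/3     ┃           
                     ┃                  ┃           
                     ┃                  ┃           
                     ┃                  ┃           
                     ┃                  ┃           
                     ┃                  ┃           
                     ┃                  ┃           
                     ┃                  ┃           
                     ┗━━━━━━━━━━━━━━━━━━┛           
                                                    
                                                    


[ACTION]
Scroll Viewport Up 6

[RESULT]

                                                    
                                                    
                                                    
                                                    
                     ┏━━━━━━━━━━━━━━━━━━┓━━━━━━━━━━━
                     ┃ Sokoban          ┃           
                     ┠──────────────────┨───────────
                     ┃█████████         ┃il         
                     ┃█   □◎  █         ┃───────────
                     ┃█ █□ █  █         ┃nk47@mail.c
                     ┃█ █     █         ┃nk16@mail.c
                     ┃█ ◎◎    █         ┃64@mail.com
                     ┃█   @□  █         ┃ol94@mail.c
                     ┃█████████         ┃━━━━━━━━━━━
                     ┃Moves: 0  0/3     ┃           
                     ┃                  ┃           
                     ┃                  ┃           
                     ┃                  ┃           
                     ┃                  ┃           


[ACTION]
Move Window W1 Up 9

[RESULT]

                     ┃█ █□ █  █         ┃           
                     ┃█ █     █         ┃           
                     ┃█ ◎◎    █         ┃           
                     ┃█   @□  █         ┃           
                     ┃█████████         ┃━━━━━━━━━━━
                     ┃Moves: 0  0/3     ┃           
                     ┃                  ┃───────────
                     ┃                  ┃il         
                     ┃                  ┃───────────
                     ┃                  ┃nk47@mail.c
                     ┃                  ┃nk16@mail.c
                     ┃                  ┃64@mail.com
                     ┃                  ┃ol94@mail.c
                     ┗━━━━━━━━━━━━━━━━━━┛━━━━━━━━━━━
                                                    
                                                    
                                                    
                                                    
                                                    


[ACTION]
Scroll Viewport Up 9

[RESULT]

                     ┏━━━━━━━━━━━━━━━━━━┓           
                     ┃ Sokoban          ┃           
                     ┠──────────────────┨           
                     ┃█████████         ┃           
                     ┃█   □◎  █         ┃           
                     ┃█ █□ █  █         ┃           
                     ┃█ █     █         ┃           
                     ┃█ ◎◎    █         ┃           
                     ┃█   @□  █         ┃           
                     ┃█████████         ┃━━━━━━━━━━━
                     ┃Moves: 0  0/3     ┃           
                     ┃                  ┃───────────
                     ┃                  ┃il         
                     ┃                  ┃───────────
                     ┃                  ┃nk47@mail.c
                     ┃                  ┃nk16@mail.c
                     ┃                  ┃64@mail.com
                     ┃                  ┃ol94@mail.c
                     ┗━━━━━━━━━━━━━━━━━━┛━━━━━━━━━━━
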